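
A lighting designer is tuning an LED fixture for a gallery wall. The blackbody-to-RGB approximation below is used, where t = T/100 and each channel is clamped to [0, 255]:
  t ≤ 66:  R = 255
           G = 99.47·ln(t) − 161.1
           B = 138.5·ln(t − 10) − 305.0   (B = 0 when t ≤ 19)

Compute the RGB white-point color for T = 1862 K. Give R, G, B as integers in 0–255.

t = 1862/100 = 18.62; the t ≤ 66 branch applies.
R = 255 by definition for t ≤ 66.
G = 99.47·ln 18.62 − 161.1 = 99.47·2.9242 − 161.1 = 129.774.
t = 18.62 ≤ 19, so B = 0.
Rounded: (255, 130, 0).

R=255, G=130, B=0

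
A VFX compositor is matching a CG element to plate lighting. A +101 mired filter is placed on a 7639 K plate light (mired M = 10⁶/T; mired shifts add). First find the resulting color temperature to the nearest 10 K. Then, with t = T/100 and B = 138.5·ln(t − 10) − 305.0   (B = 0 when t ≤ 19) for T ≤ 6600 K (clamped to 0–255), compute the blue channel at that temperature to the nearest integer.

180

M_in = 10⁶/7639 = 130.91; M_out = 130.91 + (+101) = 231.91.
T_out = 10⁶/231.91 = 4312.1 K → 4310 K; t = 43.1.
B = 138.5·ln(43.1 − 10) − 305.0 = 138.5·ln 33.1 − 305.0 = 138.5·3.4995 − 305.0 = 179.685.
Rounded: 180.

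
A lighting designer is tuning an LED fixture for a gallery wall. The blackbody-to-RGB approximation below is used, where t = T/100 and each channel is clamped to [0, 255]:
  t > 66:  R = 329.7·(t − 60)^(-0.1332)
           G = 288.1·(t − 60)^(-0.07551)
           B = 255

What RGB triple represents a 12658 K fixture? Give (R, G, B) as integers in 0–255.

t = 12658/100 = 126.58; the t > 66 branch applies.
R = 329.7·(126.58 − 60)^(-0.1332) = 329.7·66.58^(-0.1332) = 329.7·0.57165 = 188.473.
G = 288.1·(126.58 − 60)^(-0.07551) = 288.1·66.58^(-0.07551) = 288.1·0.72832 = 209.828.
B = 255 by definition for t > 66.
Rounded: (188, 210, 255).

(188, 210, 255)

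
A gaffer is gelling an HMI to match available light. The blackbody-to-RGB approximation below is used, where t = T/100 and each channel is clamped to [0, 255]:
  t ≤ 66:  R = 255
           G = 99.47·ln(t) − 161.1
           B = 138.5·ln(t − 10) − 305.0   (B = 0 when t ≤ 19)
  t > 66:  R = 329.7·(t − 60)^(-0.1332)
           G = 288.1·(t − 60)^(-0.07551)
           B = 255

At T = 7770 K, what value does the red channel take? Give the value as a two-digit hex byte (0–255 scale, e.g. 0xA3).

t = 7770/100 = 77.7; the t > 66 branch applies.
R = 329.7·(77.7 − 60)^(-0.1332) = 329.7·17.7^(-0.1332) = 329.7·0.68198 = 224.848.
Rounded: 225; in hex, 0xE1.

0xE1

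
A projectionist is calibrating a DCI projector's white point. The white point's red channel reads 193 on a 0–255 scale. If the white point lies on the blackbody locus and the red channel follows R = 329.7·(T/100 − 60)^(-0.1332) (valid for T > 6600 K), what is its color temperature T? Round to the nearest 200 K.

(t − 60)^(-0.1332) = 193/329.7 = 0.58538.
t − 60 = 0.58538^(1/-0.1332) = 0.58538^(-7.508) = 55.713, so t = 115.713.
T = 100·t = 11571 K → 11600 K to the nearest 200 K.

11600 K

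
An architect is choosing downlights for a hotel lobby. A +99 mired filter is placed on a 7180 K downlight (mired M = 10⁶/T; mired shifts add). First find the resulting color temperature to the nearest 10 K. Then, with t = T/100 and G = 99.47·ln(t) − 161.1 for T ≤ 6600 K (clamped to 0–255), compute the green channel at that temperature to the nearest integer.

M_in = 10⁶/7180 = 139.28; M_out = 139.28 + (+99) = 238.28.
T_out = 10⁶/238.28 = 4196.8 K → 4200 K; t = 42.
G = 99.47·ln 42 − 161.1 = 99.47·3.7377 − 161.1 = 210.686.
Rounded: 211.

211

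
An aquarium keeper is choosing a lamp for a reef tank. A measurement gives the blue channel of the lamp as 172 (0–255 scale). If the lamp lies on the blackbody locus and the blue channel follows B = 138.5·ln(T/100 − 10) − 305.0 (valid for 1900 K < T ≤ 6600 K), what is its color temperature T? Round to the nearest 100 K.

ln(t − 10) = (172 + 305.0) / 138.5 = 3.4440.
t − 10 = e^3.4440 = 31.313, so t = 41.313.
T = 100·t = 4131 K → 4100 K to the nearest 100 K.

4100 K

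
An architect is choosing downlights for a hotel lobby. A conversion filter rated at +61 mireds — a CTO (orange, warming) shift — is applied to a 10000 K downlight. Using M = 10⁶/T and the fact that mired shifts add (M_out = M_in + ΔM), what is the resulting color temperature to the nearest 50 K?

M_in = 10⁶/10000 = 100.00 mireds.
M_out = 100.00 + (+61) = 161.00 mireds.
T_out = 10⁶/161.00 = 6211.2 K → 6200 K.

6200 K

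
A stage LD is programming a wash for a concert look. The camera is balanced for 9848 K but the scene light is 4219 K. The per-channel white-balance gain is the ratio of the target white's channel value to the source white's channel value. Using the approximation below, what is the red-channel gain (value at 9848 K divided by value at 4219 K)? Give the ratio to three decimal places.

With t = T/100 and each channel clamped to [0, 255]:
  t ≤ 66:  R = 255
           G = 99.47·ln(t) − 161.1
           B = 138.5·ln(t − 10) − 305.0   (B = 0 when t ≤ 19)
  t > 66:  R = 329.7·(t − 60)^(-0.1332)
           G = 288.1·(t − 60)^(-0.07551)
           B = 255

0.795

At 4219 K (t = 42.19):
  R = 255 by definition for t ≤ 66.
At 9848 K (t = 98.48):
  R = 329.7·(98.48 − 60)^(-0.1332) = 329.7·38.48^(-0.1332) = 329.7·0.61496 = 202.752.
Gain = 202.752 / 255.000 = 0.7951 → 0.795.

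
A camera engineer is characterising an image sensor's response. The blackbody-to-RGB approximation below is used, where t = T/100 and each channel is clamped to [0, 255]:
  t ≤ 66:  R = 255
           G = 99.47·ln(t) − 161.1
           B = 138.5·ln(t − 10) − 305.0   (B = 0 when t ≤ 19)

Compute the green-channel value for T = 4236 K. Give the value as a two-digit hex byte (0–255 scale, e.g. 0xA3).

t = 4236/100 = 42.36; the t ≤ 66 branch applies.
G = 99.47·ln 42.36 − 161.1 = 99.47·3.7462 − 161.1 = 211.535.
Rounded: 212; in hex, 0xD4.

0xD4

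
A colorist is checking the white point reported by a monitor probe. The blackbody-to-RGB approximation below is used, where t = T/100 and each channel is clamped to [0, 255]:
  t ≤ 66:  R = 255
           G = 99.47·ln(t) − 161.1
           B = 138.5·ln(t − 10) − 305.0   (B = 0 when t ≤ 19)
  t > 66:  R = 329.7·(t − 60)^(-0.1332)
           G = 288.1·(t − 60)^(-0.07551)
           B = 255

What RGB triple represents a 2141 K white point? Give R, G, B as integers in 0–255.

R=255, G=144, B=32

t = 2141/100 = 21.41; the t ≤ 66 branch applies.
R = 255 by definition for t ≤ 66.
G = 99.47·ln 21.41 − 161.1 = 99.47·3.0639 − 161.1 = 143.662.
B = 138.5·ln(21.41 − 10) − 305.0 = 138.5·ln 11.41 − 305.0 = 138.5·2.4345 − 305.0 = 32.177.
Rounded: (255, 144, 32).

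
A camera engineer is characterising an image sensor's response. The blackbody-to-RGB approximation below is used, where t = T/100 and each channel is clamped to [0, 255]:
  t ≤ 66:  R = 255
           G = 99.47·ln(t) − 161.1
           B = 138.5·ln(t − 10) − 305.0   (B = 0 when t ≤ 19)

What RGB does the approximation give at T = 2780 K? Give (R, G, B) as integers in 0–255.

t = 2780/100 = 27.8; the t ≤ 66 branch applies.
R = 255 by definition for t ≤ 66.
G = 99.47·ln 27.8 − 161.1 = 99.47·3.3250 − 161.1 = 169.641.
B = 138.5·ln(27.8 − 10) − 305.0 = 138.5·ln 17.8 − 305.0 = 138.5·2.8792 − 305.0 = 93.769.
Rounded: (255, 170, 94).

(255, 170, 94)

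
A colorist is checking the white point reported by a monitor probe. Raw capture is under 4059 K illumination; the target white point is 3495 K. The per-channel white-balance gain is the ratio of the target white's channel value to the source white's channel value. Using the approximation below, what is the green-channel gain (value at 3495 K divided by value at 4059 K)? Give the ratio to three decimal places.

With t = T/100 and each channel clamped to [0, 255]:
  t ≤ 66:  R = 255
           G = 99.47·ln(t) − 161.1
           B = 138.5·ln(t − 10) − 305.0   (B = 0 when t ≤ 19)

0.928

At 4059 K (t = 40.59):
  G = 99.47·ln 40.59 − 161.1 = 99.47·3.7035 − 161.1 = 207.289.
At 3495 K (t = 34.95):
  G = 99.47·ln 34.95 − 161.1 = 99.47·3.5539 − 161.1 = 192.408.
Gain = 192.408 / 207.289 = 0.9282 → 0.928.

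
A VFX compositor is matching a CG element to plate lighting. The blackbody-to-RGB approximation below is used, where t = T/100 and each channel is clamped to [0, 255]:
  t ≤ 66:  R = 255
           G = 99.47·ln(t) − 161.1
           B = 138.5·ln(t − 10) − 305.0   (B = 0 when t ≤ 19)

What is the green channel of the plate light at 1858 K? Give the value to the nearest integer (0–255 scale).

t = 1858/100 = 18.58; the t ≤ 66 branch applies.
G = 99.47·ln 18.58 − 161.1 = 99.47·2.9221 − 161.1 = 129.560.
Rounded: 130.

130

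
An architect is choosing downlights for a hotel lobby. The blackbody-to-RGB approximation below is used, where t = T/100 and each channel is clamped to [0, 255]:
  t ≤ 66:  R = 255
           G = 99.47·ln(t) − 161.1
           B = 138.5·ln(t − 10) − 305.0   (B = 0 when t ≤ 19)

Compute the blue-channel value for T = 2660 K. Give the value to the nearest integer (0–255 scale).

84

t = 2660/100 = 26.6; the t ≤ 66 branch applies.
B = 138.5·ln(26.6 − 10) − 305.0 = 138.5·ln 16.6 − 305.0 = 138.5·2.8094 − 305.0 = 84.102.
Rounded: 84.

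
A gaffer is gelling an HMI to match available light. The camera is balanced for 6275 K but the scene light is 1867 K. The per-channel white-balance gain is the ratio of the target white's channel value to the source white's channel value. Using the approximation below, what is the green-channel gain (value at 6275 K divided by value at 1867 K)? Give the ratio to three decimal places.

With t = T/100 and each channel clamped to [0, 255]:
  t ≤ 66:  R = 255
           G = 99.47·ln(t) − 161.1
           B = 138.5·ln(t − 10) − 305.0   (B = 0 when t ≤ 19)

At 1867 K (t = 18.67):
  G = 99.47·ln 18.67 − 161.1 = 99.47·2.9269 − 161.1 = 130.041.
At 6275 K (t = 62.75):
  G = 99.47·ln 62.75 − 161.1 = 99.47·4.1392 − 161.1 = 250.622.
Gain = 250.622 / 130.041 = 1.9273 → 1.927.

1.927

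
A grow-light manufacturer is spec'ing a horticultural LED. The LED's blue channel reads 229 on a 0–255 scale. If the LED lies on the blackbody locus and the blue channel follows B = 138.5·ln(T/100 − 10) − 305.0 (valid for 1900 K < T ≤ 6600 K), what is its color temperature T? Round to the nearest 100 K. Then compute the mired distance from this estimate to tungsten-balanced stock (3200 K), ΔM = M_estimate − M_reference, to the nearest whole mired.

-137 mireds

ln(t − 10) = (229 + 305.0) / 138.5 = 3.8556.
t − 10 = e^3.8556 = 47.257, so t = 57.257.
T = 100·t = 5726 K → 5700 K to the nearest 100 K.
M_estimate = 10⁶/5700 = 175.44; M_reference = 10⁶/3200 = 312.50.
ΔM = 175.44 − 312.50 = -137.06 → -137 mireds.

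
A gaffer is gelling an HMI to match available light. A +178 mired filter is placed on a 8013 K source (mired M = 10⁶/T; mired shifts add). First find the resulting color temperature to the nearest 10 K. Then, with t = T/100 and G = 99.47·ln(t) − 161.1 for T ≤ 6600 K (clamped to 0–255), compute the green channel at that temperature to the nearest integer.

187

M_in = 10⁶/8013 = 124.80; M_out = 124.80 + (+178) = 302.80.
T_out = 10⁶/302.80 = 3302.5 K → 3300 K; t = 33.
G = 99.47·ln 33 − 161.1 = 99.47·3.4965 − 161.1 = 186.698.
Rounded: 187.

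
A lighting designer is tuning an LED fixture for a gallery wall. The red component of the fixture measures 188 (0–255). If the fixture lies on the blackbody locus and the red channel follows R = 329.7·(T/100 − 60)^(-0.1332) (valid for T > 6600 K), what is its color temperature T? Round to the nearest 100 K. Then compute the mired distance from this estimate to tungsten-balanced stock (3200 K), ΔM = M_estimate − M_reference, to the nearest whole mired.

(t − 60)^(-0.1332) = 188/329.7 = 0.57022.
t − 60 = 0.57022^(1/-0.1332) = 0.57022^(-7.508) = 67.848, so t = 127.848.
T = 100·t = 12785 K → 12800 K to the nearest 100 K.
M_estimate = 10⁶/12800 = 78.12; M_reference = 10⁶/3200 = 312.50.
ΔM = 78.12 − 312.50 = -234.38 → -234 mireds.

-234 mireds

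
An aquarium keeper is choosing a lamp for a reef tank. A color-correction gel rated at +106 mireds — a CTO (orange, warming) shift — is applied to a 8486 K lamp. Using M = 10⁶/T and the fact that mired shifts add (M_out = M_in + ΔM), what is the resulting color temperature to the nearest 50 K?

M_in = 10⁶/8486 = 117.84 mireds.
M_out = 117.84 + (+106) = 223.84 mireds.
T_out = 10⁶/223.84 = 4467.5 K → 4450 K.

4450 K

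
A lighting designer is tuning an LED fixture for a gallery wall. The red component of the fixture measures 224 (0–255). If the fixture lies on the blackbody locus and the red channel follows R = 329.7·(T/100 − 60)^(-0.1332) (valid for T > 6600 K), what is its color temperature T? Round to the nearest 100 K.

(t − 60)^(-0.1332) = 224/329.7 = 0.67941.
t − 60 = 0.67941^(1/-0.1332) = 0.67941^(-7.508) = 18.209, so t = 78.209.
T = 100·t = 7821 K → 7800 K to the nearest 100 K.

7800 K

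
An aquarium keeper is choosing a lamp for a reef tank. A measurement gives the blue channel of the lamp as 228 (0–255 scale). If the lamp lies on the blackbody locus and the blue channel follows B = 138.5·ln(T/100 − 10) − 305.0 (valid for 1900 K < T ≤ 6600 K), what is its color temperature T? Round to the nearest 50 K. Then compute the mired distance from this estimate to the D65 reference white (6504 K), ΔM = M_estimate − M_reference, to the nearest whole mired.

ln(t − 10) = (228 + 305.0) / 138.5 = 3.8484.
t − 10 = e^3.8484 = 46.917, so t = 56.917.
T = 100·t = 5692 K → 5700 K to the nearest 50 K.
M_estimate = 10⁶/5700 = 175.44; M_reference = 10⁶/6504 = 153.75.
ΔM = 175.44 − 153.75 = 21.69 → +22 mireds.

+22 mireds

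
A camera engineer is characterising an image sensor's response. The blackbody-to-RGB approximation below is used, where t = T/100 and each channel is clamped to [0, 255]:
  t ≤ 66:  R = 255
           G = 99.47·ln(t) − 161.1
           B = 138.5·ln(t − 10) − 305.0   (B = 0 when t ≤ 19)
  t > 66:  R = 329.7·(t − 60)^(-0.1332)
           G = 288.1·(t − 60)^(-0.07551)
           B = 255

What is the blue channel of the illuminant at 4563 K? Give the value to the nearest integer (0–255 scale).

190

t = 4563/100 = 45.63; the t ≤ 66 branch applies.
B = 138.5·ln(45.63 − 10) − 305.0 = 138.5·ln 35.63 − 305.0 = 138.5·3.5732 − 305.0 = 189.887.
Rounded: 190.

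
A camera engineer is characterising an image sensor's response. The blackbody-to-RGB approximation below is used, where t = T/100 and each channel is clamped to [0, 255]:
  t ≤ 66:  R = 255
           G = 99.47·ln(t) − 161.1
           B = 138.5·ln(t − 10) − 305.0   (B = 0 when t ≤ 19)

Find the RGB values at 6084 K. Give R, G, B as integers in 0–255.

R=255, G=248, B=239

t = 6084/100 = 60.84; the t ≤ 66 branch applies.
R = 255 by definition for t ≤ 66.
G = 99.47·ln 60.84 − 161.1 = 99.47·4.1082 − 161.1 = 247.547.
B = 138.5·ln(60.84 − 10) − 305.0 = 138.5·ln 50.84 − 305.0 = 138.5·3.9287 − 305.0 = 239.123.
Rounded: (255, 248, 239).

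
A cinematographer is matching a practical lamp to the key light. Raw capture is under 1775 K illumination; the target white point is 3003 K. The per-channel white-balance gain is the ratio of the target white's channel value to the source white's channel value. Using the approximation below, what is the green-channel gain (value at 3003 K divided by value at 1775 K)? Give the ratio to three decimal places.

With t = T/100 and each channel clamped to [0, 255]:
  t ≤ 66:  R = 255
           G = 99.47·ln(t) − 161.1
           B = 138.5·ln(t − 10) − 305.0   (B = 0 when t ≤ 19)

1.418

At 1775 K (t = 17.75):
  G = 99.47·ln 17.75 − 161.1 = 99.47·2.8764 − 161.1 = 125.014.
At 3003 K (t = 30.03):
  G = 99.47·ln 30.03 − 161.1 = 99.47·3.4022 − 161.1 = 177.317.
Gain = 177.317 / 125.014 = 1.4184 → 1.418.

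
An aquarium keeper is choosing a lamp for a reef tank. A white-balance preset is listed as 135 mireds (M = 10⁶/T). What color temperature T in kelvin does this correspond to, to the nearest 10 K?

T = 10⁶ / 135 = 7407.41 K → 7410 K.

7410 K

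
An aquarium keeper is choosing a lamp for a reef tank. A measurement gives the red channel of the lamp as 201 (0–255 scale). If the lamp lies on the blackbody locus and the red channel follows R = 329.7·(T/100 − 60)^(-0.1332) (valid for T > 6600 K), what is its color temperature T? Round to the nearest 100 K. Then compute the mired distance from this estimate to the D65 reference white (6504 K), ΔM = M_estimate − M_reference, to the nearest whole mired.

-55 mireds

(t − 60)^(-0.1332) = 201/329.7 = 0.60965.
t − 60 = 0.60965^(1/-0.1332) = 0.60965^(-7.508) = 41.071, so t = 101.071.
T = 100·t = 10107 K → 10100 K to the nearest 100 K.
M_estimate = 10⁶/10100 = 99.01; M_reference = 10⁶/6504 = 153.75.
ΔM = 99.01 − 153.75 = -54.74 → -55 mireds.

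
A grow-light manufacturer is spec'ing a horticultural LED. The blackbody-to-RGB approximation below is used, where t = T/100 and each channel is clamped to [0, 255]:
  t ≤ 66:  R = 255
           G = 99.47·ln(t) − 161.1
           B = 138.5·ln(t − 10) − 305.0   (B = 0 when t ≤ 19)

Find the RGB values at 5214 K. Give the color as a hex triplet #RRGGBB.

t = 5214/100 = 52.14; the t ≤ 66 branch applies.
R = 255 by definition for t ≤ 66.
G = 99.47·ln 52.14 − 161.1 = 99.47·3.9539 − 161.1 = 232.198.
B = 138.5·ln(52.14 − 10) − 305.0 = 138.5·ln 42.14 − 305.0 = 138.5·3.7410 − 305.0 = 213.128.
Rounded: (255, 232, 213).
In hex: #FFE8D5.

#FFE8D5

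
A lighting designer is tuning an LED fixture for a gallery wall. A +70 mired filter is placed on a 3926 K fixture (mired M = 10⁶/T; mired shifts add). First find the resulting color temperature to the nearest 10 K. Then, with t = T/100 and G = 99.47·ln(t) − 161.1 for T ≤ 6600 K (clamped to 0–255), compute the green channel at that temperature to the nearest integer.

M_in = 10⁶/3926 = 254.71; M_out = 254.71 + (+70) = 324.71.
T_out = 10⁶/324.71 = 3079.7 K → 3080 K; t = 30.8.
G = 99.47·ln 30.8 − 161.1 = 99.47·3.4275 − 161.1 = 179.835.
Rounded: 180.

180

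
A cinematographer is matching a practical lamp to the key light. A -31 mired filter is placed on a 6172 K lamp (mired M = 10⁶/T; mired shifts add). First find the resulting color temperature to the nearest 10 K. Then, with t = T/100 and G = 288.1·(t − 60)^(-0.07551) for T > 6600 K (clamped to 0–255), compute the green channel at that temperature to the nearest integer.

M_in = 10⁶/6172 = 162.02; M_out = 162.02 + (-31) = 131.02.
T_out = 10⁶/131.02 = 7632.3 K → 7630 K; t = 76.3.
G = 288.1·(76.3 − 60)^(-0.07551) = 288.1·16.3^(-0.07551) = 288.1·0.80997 = 233.352.
Rounded: 233.

233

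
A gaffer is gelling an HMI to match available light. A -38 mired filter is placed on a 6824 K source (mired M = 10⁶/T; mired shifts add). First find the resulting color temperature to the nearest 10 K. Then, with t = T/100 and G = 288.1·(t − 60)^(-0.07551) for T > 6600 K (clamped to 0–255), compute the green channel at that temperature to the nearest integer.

M_in = 10⁶/6824 = 146.54; M_out = 146.54 + (-38) = 108.54.
T_out = 10⁶/108.54 = 9213.1 K → 9210 K; t = 92.1.
G = 288.1·(92.1 − 60)^(-0.07551) = 288.1·32.1^(-0.07551) = 288.1·0.76956 = 221.711.
Rounded: 222.

222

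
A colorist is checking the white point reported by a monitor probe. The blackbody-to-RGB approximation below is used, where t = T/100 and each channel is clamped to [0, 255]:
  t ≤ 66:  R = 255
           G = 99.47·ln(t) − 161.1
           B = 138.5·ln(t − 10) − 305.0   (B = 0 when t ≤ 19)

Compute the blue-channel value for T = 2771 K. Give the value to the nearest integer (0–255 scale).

93

t = 2771/100 = 27.71; the t ≤ 66 branch applies.
B = 138.5·ln(27.71 − 10) − 305.0 = 138.5·ln 17.71 − 305.0 = 138.5·2.8741 − 305.0 = 93.067.
Rounded: 93.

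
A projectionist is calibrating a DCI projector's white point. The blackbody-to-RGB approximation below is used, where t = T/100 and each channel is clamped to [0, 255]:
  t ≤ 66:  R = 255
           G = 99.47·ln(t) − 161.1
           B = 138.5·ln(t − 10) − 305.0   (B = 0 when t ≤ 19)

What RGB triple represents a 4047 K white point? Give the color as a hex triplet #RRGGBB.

#FFCFA8

t = 4047/100 = 40.47; the t ≤ 66 branch applies.
R = 255 by definition for t ≤ 66.
G = 99.47·ln 40.47 − 161.1 = 99.47·3.7006 − 161.1 = 206.995.
B = 138.5·ln(40.47 − 10) − 305.0 = 138.5·ln 30.47 − 305.0 = 138.5·3.4167 − 305.0 = 168.219.
Rounded: (255, 207, 168).
In hex: #FFCFA8.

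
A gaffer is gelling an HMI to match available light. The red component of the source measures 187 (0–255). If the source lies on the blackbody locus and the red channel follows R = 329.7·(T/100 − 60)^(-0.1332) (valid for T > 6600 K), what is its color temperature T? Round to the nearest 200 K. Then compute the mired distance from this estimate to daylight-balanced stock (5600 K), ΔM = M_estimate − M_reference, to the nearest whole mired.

-102 mireds

(t − 60)^(-0.1332) = 187/329.7 = 0.56718.
t − 60 = 0.56718^(1/-0.1332) = 0.56718^(-7.508) = 70.620, so t = 130.620.
T = 100·t = 13062 K → 13000 K to the nearest 200 K.
M_estimate = 10⁶/13000 = 76.92; M_reference = 10⁶/5600 = 178.57.
ΔM = 76.92 − 178.57 = -101.65 → -102 mireds.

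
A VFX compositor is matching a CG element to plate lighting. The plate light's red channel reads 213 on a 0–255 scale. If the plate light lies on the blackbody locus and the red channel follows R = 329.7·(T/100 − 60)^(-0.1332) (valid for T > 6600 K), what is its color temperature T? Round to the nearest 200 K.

8600 K

(t − 60)^(-0.1332) = 213/329.7 = 0.64604.
t − 60 = 0.64604^(1/-0.1332) = 0.64604^(-7.508) = 26.575, so t = 86.575.
T = 100·t = 8657 K → 8600 K to the nearest 200 K.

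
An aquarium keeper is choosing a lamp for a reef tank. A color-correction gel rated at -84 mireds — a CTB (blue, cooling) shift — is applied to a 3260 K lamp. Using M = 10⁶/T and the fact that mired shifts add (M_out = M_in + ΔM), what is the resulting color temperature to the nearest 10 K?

4490 K

M_in = 10⁶/3260 = 306.75 mireds.
M_out = 306.75 + (-84) = 222.75 mireds.
T_out = 10⁶/222.75 = 4489.4 K → 4490 K.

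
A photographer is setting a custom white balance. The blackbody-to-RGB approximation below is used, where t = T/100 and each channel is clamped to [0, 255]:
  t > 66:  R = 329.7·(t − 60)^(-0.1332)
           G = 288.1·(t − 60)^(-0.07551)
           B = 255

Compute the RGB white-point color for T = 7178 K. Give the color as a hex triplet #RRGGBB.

#EDEFFF

t = 7178/100 = 71.78; the t > 66 branch applies.
R = 329.7·(71.78 − 60)^(-0.1332) = 329.7·11.78^(-0.1332) = 329.7·0.71998 = 237.379.
G = 288.1·(71.78 − 60)^(-0.07551) = 288.1·11.78^(-0.07551) = 288.1·0.83008 = 239.145.
B = 255 by definition for t > 66.
Rounded: (237, 239, 255).
In hex: #EDEFFF.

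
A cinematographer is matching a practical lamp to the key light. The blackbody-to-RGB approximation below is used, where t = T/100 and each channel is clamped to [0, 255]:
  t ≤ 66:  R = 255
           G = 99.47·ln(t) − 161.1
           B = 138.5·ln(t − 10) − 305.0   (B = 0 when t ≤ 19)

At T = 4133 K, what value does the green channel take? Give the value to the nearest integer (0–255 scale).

209

t = 4133/100 = 41.33; the t ≤ 66 branch applies.
G = 99.47·ln 41.33 − 161.1 = 99.47·3.7216 − 161.1 = 209.086.
Rounded: 209.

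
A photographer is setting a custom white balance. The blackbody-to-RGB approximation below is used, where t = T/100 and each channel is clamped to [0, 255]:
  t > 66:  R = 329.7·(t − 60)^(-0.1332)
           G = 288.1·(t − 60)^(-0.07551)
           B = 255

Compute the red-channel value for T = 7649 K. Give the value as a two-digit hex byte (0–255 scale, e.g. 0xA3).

0xE3

t = 7649/100 = 76.49; the t > 66 branch applies.
R = 329.7·(76.49 − 60)^(-0.1332) = 329.7·16.49^(-0.1332) = 329.7·0.68844 = 226.979.
Rounded: 227; in hex, 0xE3.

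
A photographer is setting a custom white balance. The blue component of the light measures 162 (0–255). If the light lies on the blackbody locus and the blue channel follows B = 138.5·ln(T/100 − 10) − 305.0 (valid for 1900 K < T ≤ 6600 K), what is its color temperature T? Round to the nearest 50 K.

3900 K

ln(t − 10) = (162 + 305.0) / 138.5 = 3.3718.
t − 10 = e^3.3718 = 29.132, so t = 39.132.
T = 100·t = 3913 K → 3900 K to the nearest 50 K.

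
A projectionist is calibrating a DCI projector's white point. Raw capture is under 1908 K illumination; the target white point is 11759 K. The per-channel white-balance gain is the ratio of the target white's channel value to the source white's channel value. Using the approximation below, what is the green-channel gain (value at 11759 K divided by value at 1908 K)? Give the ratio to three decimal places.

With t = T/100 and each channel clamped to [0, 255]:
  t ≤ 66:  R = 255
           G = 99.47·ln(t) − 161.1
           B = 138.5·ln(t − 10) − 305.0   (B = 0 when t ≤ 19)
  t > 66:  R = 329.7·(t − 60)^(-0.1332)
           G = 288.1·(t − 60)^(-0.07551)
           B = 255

At 1908 K (t = 19.08):
  G = 99.47·ln 19.08 − 161.1 = 99.47·2.9486 − 161.1 = 132.201.
At 11759 K (t = 117.59):
  G = 288.1·(117.59 − 60)^(-0.07551) = 288.1·57.59^(-0.07551) = 288.1·0.73634 = 212.138.
Gain = 212.138 / 132.201 = 1.6047 → 1.605.

1.605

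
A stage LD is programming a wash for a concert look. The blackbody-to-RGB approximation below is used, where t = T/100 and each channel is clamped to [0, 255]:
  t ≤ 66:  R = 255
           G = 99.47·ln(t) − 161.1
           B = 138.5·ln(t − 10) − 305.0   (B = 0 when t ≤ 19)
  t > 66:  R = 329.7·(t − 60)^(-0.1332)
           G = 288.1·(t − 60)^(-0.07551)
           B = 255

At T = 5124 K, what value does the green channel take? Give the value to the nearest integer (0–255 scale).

t = 5124/100 = 51.24; the t ≤ 66 branch applies.
G = 99.47·ln 51.24 − 161.1 = 99.47·3.9365 − 161.1 = 230.466.
Rounded: 230.

230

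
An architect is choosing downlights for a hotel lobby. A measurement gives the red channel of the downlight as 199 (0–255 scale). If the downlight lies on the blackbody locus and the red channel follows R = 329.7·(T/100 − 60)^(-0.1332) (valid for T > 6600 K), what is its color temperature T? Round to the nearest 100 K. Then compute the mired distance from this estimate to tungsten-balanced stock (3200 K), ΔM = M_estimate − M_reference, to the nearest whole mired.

-216 mireds

(t − 60)^(-0.1332) = 199/329.7 = 0.60358.
t − 60 = 0.60358^(1/-0.1332) = 0.60358^(-7.508) = 44.273, so t = 104.273.
T = 100·t = 10427 K → 10400 K to the nearest 100 K.
M_estimate = 10⁶/10400 = 96.15; M_reference = 10⁶/3200 = 312.50.
ΔM = 96.15 − 312.50 = -216.35 → -216 mireds.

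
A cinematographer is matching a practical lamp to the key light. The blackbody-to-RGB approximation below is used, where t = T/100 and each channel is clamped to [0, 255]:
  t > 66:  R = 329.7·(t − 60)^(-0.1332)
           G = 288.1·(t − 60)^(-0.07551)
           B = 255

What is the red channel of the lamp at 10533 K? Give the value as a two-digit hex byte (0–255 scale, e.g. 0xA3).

t = 10533/100 = 105.33; the t > 66 branch applies.
R = 329.7·(105.33 − 60)^(-0.1332) = 329.7·45.33^(-0.1332) = 329.7·0.60169 = 198.376.
Rounded: 198; in hex, 0xC6.

0xC6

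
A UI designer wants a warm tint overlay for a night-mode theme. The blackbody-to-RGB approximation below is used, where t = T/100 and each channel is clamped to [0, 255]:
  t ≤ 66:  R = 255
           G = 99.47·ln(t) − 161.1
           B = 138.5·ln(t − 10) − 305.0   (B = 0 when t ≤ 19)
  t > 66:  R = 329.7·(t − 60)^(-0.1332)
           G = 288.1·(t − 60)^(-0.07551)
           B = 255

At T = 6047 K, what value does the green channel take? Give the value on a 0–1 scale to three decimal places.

t = 6047/100 = 60.47; the t ≤ 66 branch applies.
G = 99.47·ln 60.47 − 161.1 = 99.47·4.1021 − 161.1 = 246.941.
On a 0–1 scale: 246.941/255 = 0.9684 → 0.968.

0.968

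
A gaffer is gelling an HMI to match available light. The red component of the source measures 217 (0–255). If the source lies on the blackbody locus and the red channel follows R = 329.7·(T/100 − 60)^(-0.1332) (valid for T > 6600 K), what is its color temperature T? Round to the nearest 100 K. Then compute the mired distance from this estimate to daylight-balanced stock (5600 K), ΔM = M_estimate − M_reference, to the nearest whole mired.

(t − 60)^(-0.1332) = 217/329.7 = 0.65817.
t − 60 = 0.65817^(1/-0.1332) = 0.65817^(-7.508) = 23.110, so t = 83.110.
T = 100·t = 8311 K → 8300 K to the nearest 100 K.
M_estimate = 10⁶/8300 = 120.48; M_reference = 10⁶/5600 = 178.57.
ΔM = 120.48 − 178.57 = -58.09 → -58 mireds.

-58 mireds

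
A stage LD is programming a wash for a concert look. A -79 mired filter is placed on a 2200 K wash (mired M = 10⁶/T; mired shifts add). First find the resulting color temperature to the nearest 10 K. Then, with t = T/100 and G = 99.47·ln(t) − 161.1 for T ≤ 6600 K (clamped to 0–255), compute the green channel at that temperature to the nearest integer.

M_in = 10⁶/2200 = 454.55; M_out = 454.55 + (-79) = 375.55.
T_out = 10⁶/375.55 = 2662.8 K → 2660 K; t = 26.6.
G = 99.47·ln 26.6 − 161.1 = 99.47·3.2809 − 161.1 = 165.252.
Rounded: 165.

165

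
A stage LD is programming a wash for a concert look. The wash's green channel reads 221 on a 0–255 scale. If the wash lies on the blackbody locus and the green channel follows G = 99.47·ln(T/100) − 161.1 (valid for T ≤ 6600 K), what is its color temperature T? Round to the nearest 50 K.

ln t = (221 + 161.1) / 99.47 = 3.8414.
t = e^3.8414 = 46.589.
T = 100·t = 4659 K → 4650 K to the nearest 50 K.

4650 K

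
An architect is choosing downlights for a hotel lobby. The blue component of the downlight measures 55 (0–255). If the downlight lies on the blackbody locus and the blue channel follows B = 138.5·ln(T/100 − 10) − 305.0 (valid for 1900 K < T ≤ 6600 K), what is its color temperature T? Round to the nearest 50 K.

2350 K

ln(t − 10) = (55 + 305.0) / 138.5 = 2.5993.
t − 10 = e^2.5993 = 13.454, so t = 23.454.
T = 100·t = 2345 K → 2350 K to the nearest 50 K.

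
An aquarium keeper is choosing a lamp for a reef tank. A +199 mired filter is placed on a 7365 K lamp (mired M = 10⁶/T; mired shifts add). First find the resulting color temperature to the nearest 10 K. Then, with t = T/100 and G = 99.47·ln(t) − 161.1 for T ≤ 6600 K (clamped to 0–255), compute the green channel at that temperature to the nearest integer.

177

M_in = 10⁶/7365 = 135.78; M_out = 135.78 + (+199) = 334.78.
T_out = 10⁶/334.78 = 2987.1 K → 2990 K; t = 29.9.
G = 99.47·ln 29.9 − 161.1 = 99.47·3.3979 − 161.1 = 176.885.
Rounded: 177.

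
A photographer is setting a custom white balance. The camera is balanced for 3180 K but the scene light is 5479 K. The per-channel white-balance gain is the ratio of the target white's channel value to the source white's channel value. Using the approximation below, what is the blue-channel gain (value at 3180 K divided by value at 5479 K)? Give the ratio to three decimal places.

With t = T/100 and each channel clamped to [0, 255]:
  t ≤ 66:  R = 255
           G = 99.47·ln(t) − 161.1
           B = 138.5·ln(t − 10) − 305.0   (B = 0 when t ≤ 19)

0.550

At 5479 K (t = 54.79):
  B = 138.5·ln(54.79 − 10) − 305.0 = 138.5·ln 44.79 − 305.0 = 138.5·3.8020 − 305.0 = 221.575.
At 3180 K (t = 31.8):
  B = 138.5·ln(31.8 − 10) − 305.0 = 138.5·ln 21.8 − 305.0 = 138.5·3.0819 − 305.0 = 121.845.
Gain = 121.845 / 221.575 = 0.5499 → 0.550.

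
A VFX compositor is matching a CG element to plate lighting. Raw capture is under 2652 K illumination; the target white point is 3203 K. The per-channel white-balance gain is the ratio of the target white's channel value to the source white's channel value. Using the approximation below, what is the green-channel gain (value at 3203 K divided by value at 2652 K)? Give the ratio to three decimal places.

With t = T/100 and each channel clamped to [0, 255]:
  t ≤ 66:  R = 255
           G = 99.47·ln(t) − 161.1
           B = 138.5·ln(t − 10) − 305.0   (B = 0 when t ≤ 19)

At 2652 K (t = 26.52):
  G = 99.47·ln 26.52 − 161.1 = 99.47·3.2779 − 161.1 = 164.953.
At 3203 K (t = 32.03):
  G = 99.47·ln 32.03 − 161.1 = 99.47·3.4667 − 161.1 = 183.730.
Gain = 183.730 / 164.953 = 1.1138 → 1.114.

1.114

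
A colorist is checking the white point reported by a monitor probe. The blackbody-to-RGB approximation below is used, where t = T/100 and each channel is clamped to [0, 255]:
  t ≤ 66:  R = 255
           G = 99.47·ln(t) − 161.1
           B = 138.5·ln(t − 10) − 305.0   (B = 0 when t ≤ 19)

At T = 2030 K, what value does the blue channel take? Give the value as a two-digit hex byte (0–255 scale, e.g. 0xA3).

0x12

t = 2030/100 = 20.3; the t ≤ 66 branch applies.
B = 138.5·ln(20.3 − 10) − 305.0 = 138.5·ln 10.3 − 305.0 = 138.5·2.3321 − 305.0 = 18.002.
Rounded: 18; in hex, 0x12.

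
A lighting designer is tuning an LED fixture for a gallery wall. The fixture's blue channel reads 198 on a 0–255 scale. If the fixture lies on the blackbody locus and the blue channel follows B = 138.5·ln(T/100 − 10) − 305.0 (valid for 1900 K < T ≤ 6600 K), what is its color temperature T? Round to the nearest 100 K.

ln(t − 10) = (198 + 305.0) / 138.5 = 3.6318.
t − 10 = e^3.6318 = 37.780, so t = 47.780.
T = 100·t = 4778 K → 4800 K to the nearest 100 K.

4800 K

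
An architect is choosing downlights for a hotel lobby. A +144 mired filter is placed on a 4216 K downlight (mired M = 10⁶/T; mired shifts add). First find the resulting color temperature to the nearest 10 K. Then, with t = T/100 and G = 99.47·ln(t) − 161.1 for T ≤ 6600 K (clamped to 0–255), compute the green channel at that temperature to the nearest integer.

164

M_in = 10⁶/4216 = 237.19; M_out = 237.19 + (+144) = 381.19.
T_out = 10⁶/381.19 = 2623.4 K → 2620 K; t = 26.2.
G = 99.47·ln 26.2 − 161.1 = 99.47·3.2658 − 161.1 = 163.745.
Rounded: 164.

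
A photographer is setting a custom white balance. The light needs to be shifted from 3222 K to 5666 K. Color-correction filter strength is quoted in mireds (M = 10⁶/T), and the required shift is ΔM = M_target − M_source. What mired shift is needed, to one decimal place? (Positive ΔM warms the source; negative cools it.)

-133.9 mireds

M_source = 10⁶/3222 = 310.366; M_target = 10⁶/5666 = 176.491.
ΔM = 176.491 − 310.366 = -133.875 → -133.9 mireds, a cooling shift.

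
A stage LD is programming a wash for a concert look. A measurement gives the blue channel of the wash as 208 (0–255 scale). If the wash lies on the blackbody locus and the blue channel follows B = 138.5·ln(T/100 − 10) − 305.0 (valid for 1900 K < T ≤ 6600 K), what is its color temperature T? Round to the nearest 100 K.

5100 K

ln(t − 10) = (208 + 305.0) / 138.5 = 3.7040.
t − 10 = e^3.7040 = 40.608, so t = 50.608.
T = 100·t = 5061 K → 5100 K to the nearest 100 K.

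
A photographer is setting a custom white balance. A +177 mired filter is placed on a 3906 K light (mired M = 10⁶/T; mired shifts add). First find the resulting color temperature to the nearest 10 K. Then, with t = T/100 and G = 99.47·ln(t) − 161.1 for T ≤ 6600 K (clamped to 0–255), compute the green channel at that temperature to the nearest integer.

M_in = 10⁶/3906 = 256.02; M_out = 256.02 + (+177) = 433.02.
T_out = 10⁶/433.02 = 2309.4 K → 2310 K; t = 23.1.
G = 99.47·ln 23.1 − 161.1 = 99.47·3.1398 − 161.1 = 151.219.
Rounded: 151.

151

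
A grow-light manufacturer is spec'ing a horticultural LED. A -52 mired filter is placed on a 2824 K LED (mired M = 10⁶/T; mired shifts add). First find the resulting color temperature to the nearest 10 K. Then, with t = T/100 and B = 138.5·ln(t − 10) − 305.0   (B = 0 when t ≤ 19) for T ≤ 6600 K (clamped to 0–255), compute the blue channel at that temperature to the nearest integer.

M_in = 10⁶/2824 = 354.11; M_out = 354.11 + (-52) = 302.11.
T_out = 10⁶/302.11 = 3310.1 K → 3310 K; t = 33.1.
B = 138.5·ln(33.1 − 10) − 305.0 = 138.5·ln 23.1 − 305.0 = 138.5·3.1398 − 305.0 = 129.867.
Rounded: 130.

130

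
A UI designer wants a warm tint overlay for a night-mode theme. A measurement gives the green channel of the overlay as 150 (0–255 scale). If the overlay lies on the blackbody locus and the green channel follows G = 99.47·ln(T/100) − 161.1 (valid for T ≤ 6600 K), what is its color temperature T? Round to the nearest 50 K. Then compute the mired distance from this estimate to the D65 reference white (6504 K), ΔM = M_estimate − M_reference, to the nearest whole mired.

ln t = (150 + 161.1) / 99.47 = 3.1276.
t = e^3.1276 = 22.819.
T = 100·t = 2282 K → 2300 K to the nearest 50 K.
M_estimate = 10⁶/2300 = 434.78; M_reference = 10⁶/6504 = 153.75.
ΔM = 434.78 − 153.75 = 281.03 → +281 mireds.

+281 mireds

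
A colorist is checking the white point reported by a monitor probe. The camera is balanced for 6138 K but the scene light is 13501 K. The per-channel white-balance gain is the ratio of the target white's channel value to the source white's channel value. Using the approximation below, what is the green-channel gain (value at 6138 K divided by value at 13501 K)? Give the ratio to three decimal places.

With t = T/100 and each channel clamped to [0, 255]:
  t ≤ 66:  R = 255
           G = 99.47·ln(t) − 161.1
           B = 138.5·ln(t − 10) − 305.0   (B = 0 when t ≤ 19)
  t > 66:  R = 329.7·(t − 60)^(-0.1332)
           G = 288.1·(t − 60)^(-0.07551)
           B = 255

1.195

At 13501 K (t = 135.01):
  G = 288.1·(135.01 − 60)^(-0.07551) = 288.1·75.01^(-0.07551) = 288.1·0.72179 = 207.947.
At 6138 K (t = 61.38):
  G = 99.47·ln 61.38 − 161.1 = 99.47·4.1171 − 161.1 = 248.426.
Gain = 248.426 / 207.947 = 1.1947 → 1.195.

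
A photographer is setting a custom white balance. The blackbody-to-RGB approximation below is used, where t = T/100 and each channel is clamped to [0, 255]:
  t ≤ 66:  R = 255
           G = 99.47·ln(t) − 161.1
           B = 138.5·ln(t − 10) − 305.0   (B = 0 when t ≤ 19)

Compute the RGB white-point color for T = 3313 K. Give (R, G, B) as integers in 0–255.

(255, 187, 130)

t = 3313/100 = 33.13; the t ≤ 66 branch applies.
R = 255 by definition for t ≤ 66.
G = 99.47·ln 33.13 − 161.1 = 99.47·3.5004 − 161.1 = 187.089.
B = 138.5·ln(33.13 − 10) − 305.0 = 138.5·ln 23.13 − 305.0 = 138.5·3.1411 − 305.0 = 130.047.
Rounded: (255, 187, 130).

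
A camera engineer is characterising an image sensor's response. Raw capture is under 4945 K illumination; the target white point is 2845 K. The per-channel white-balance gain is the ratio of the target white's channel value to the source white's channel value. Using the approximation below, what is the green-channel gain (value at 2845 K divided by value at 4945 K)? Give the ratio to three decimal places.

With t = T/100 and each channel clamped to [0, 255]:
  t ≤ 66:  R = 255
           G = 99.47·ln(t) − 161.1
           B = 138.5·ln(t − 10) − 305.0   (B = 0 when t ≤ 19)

At 4945 K (t = 49.45):
  G = 99.47·ln 49.45 − 161.1 = 99.47·3.9010 − 161.1 = 226.929.
At 2845 K (t = 28.45):
  G = 99.47·ln 28.45 − 161.1 = 99.47·3.3481 − 161.1 = 171.940.
Gain = 171.940 / 226.929 = 0.7577 → 0.758.

0.758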